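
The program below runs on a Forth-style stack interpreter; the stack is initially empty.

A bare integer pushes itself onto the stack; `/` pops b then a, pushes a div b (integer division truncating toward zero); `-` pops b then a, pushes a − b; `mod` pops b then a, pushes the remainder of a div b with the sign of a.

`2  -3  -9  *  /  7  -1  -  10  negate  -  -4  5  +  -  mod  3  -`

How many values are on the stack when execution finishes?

2      -> [2]
-3     -> [2, -3]
-9     -> [2, -3, -9]
*      -> [2, 27]
/      -> [0]
7      -> [0, 7]
-1     -> [0, 7, -1]
-      -> [0, 8]
10     -> [0, 8, 10]
negate -> [0, 8, -10]
-      -> [0, 18]
-4     -> [0, 18, -4]
5      -> [0, 18, -4, 5]
+      -> [0, 18, 1]
-      -> [0, 17]
mod    -> [0]
3      -> [0, 3]
-      -> [-3]

1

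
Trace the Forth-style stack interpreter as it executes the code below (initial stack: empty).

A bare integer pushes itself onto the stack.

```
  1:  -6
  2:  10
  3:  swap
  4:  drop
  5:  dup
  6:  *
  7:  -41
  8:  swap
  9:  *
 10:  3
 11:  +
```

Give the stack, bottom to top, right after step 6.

[100]

-6   : -6
10   : -6 10
swap : 10 -6
drop : 10
dup  : 10 10
*    : 100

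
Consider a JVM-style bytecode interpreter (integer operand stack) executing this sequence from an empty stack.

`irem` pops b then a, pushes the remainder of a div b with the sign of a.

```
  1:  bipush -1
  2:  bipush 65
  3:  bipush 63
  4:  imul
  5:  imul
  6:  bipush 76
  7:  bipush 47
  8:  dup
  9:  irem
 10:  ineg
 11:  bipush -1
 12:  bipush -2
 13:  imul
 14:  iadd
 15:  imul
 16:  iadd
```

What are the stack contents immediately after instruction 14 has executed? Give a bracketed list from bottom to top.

[-4095, 76, 2]

bipush -1 → [-1]
bipush 65 → [-1, 65]
bipush 63 → [-1, 65, 63]
imul      → [-1, 4095]
imul      → [-4095]
bipush 76 → [-4095, 76]
bipush 47 → [-4095, 76, 47]
dup       → [-4095, 76, 47, 47]
irem      → [-4095, 76, 0]
ineg      → [-4095, 76, 0]
bipush -1 → [-4095, 76, 0, -1]
bipush -2 → [-4095, 76, 0, -1, -2]
imul      → [-4095, 76, 0, 2]
iadd      → [-4095, 76, 2]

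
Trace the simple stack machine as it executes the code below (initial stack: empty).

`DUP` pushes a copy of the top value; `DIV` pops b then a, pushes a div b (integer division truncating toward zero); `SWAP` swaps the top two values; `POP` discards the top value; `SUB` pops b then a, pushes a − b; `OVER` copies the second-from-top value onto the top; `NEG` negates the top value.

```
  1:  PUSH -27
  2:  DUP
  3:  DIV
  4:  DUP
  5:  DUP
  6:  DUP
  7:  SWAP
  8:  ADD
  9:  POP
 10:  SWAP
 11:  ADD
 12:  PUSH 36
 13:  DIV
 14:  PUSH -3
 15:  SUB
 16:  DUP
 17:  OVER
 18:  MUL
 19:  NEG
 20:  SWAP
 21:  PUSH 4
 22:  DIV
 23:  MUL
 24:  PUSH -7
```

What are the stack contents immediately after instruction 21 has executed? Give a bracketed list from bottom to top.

PUSH -27 -> [-27]
DUP      -> [-27, -27]
DIV      -> [1]
DUP      -> [1, 1]
DUP      -> [1, 1, 1]
DUP      -> [1, 1, 1, 1]
SWAP     -> [1, 1, 1, 1]
ADD      -> [1, 1, 2]
POP      -> [1, 1]
SWAP     -> [1, 1]
ADD      -> [2]
PUSH 36  -> [2, 36]
DIV      -> [0]
PUSH -3  -> [0, -3]
SUB      -> [3]
DUP      -> [3, 3]
OVER     -> [3, 3, 3]
MUL      -> [3, 9]
NEG      -> [3, -9]
SWAP     -> [-9, 3]
PUSH 4   -> [-9, 3, 4]

[-9, 3, 4]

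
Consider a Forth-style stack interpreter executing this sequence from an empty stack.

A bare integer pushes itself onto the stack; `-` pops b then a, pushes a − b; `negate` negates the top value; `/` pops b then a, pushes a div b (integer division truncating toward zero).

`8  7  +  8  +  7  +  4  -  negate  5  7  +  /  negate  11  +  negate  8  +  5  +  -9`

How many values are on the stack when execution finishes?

2

8      → [8]
7      → [8, 7]
+      → [15]
8      → [15, 8]
+      → [23]
7      → [23, 7]
+      → [30]
4      → [30, 4]
-      → [26]
negate → [-26]
5      → [-26, 5]
7      → [-26, 5, 7]
+      → [-26, 12]
/      → [-2]
negate → [2]
11     → [2, 11]
+      → [13]
negate → [-13]
8      → [-13, 8]
+      → [-5]
5      → [-5, 5]
+      → [0]
-9     → [0, -9]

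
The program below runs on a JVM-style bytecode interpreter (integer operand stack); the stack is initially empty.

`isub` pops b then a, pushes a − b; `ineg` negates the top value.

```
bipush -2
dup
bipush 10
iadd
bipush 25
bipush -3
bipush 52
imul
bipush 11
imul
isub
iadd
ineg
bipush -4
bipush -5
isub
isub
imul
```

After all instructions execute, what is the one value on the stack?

3500

bipush -2 → -2
dup       → -2 -2
bipush 10 → -2 -2 10
iadd      → -2 8
bipush 25 → -2 8 25
bipush -3 → -2 8 25 -3
bipush 52 → -2 8 25 -3 52
imul      → -2 8 25 -156
bipush 11 → -2 8 25 -156 11
imul      → -2 8 25 -1716
isub      → -2 8 1741
iadd      → -2 1749
ineg      → -2 -1749
bipush -4 → -2 -1749 -4
bipush -5 → -2 -1749 -4 -5
isub      → -2 -1749 1
isub      → -2 -1750
imul      → 3500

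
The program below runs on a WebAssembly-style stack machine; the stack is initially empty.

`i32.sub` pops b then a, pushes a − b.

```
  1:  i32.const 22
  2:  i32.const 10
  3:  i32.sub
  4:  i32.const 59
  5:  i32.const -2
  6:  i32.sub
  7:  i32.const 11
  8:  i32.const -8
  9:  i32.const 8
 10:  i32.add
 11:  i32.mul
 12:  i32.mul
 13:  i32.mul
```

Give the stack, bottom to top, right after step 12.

i32.const 22 → 22
i32.const 10 → 22 10
i32.sub      → 12
i32.const 59 → 12 59
i32.const -2 → 12 59 -2
i32.sub      → 12 61
i32.const 11 → 12 61 11
i32.const -8 → 12 61 11 -8
i32.const 8  → 12 61 11 -8 8
i32.add      → 12 61 11 0
i32.mul      → 12 61 0
i32.mul      → 12 0

[12, 0]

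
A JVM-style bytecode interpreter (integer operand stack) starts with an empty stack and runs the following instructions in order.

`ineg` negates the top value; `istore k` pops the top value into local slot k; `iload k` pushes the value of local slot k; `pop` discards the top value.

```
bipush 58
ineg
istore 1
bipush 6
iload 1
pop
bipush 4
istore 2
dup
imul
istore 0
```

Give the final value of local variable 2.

bipush 58 : 58
ineg      : -58
istore 1  : (empty)
bipush 6  : 6
iload 1   : 6 -58
pop       : 6
bipush 4  : 6 4
istore 2  : 6
dup       : 6 6
imul      : 36
istore 0  : (empty)

4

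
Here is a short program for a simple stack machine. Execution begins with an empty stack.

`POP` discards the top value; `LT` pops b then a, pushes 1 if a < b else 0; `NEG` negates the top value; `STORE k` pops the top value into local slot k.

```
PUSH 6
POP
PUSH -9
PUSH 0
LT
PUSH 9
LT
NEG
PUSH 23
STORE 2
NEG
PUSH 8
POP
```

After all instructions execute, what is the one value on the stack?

1

PUSH 6  : 6
POP     : (empty)
PUSH -9 : -9
PUSH 0  : -9 0
LT      : 1
PUSH 9  : 1 9
LT      : 1
NEG     : -1
PUSH 23 : -1 23
STORE 2 : -1
NEG     : 1
PUSH 8  : 1 8
POP     : 1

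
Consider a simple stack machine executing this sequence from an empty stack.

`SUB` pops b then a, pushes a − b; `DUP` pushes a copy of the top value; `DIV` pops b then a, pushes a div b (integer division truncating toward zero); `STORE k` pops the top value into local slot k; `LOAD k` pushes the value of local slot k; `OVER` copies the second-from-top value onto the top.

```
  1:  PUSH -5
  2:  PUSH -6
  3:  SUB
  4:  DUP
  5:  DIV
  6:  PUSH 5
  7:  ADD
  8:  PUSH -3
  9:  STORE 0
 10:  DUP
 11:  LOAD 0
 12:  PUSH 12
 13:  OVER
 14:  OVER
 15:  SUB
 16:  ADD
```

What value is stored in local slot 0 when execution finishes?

-3

PUSH -5 -> -5
PUSH -6 -> -5 -6
SUB     -> 1
DUP     -> 1 1
DIV     -> 1
PUSH 5  -> 1 5
ADD     -> 6
PUSH -3 -> 6 -3
STORE 0 -> 6
DUP     -> 6 6
LOAD 0  -> 6 6 -3
PUSH 12 -> 6 6 -3 12
OVER    -> 6 6 -3 12 -3
OVER    -> 6 6 -3 12 -3 12
SUB     -> 6 6 -3 12 -15
ADD     -> 6 6 -3 -3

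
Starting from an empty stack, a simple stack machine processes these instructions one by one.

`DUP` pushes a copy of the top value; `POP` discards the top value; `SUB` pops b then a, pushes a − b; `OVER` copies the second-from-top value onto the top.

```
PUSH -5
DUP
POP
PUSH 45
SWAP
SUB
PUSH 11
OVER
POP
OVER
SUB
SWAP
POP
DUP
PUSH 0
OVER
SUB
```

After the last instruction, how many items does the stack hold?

3

PUSH -5 : [-5]
DUP     : [-5, -5]
POP     : [-5]
PUSH 45 : [-5, 45]
SWAP    : [45, -5]
SUB     : [50]
PUSH 11 : [50, 11]
OVER    : [50, 11, 50]
POP     : [50, 11]
OVER    : [50, 11, 50]
SUB     : [50, -39]
SWAP    : [-39, 50]
POP     : [-39]
DUP     : [-39, -39]
PUSH 0  : [-39, -39, 0]
OVER    : [-39, -39, 0, -39]
SUB     : [-39, -39, 39]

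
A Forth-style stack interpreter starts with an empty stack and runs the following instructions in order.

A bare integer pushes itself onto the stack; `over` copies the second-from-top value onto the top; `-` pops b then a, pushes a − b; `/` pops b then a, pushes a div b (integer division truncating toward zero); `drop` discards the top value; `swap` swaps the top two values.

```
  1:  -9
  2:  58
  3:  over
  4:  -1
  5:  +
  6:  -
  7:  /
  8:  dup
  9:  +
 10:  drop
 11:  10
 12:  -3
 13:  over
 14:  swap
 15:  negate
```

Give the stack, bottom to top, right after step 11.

-9   -> -9
58   -> -9 58
over -> -9 58 -9
-1   -> -9 58 -9 -1
+    -> -9 58 -10
-    -> -9 68
/    -> 0
dup  -> 0 0
+    -> 0
drop -> (empty)
10   -> 10

[10]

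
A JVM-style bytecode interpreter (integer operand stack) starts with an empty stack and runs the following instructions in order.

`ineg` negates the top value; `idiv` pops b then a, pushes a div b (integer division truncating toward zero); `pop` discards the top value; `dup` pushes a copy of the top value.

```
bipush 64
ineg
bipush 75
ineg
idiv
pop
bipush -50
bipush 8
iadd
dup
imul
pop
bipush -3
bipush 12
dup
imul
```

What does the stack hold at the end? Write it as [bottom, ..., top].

bipush 64  : [64]
ineg       : [-64]
bipush 75  : [-64, 75]
ineg       : [-64, -75]
idiv       : [0]
pop        : []
bipush -50 : [-50]
bipush 8   : [-50, 8]
iadd       : [-42]
dup        : [-42, -42]
imul       : [1764]
pop        : []
bipush -3  : [-3]
bipush 12  : [-3, 12]
dup        : [-3, 12, 12]
imul       : [-3, 144]

[-3, 144]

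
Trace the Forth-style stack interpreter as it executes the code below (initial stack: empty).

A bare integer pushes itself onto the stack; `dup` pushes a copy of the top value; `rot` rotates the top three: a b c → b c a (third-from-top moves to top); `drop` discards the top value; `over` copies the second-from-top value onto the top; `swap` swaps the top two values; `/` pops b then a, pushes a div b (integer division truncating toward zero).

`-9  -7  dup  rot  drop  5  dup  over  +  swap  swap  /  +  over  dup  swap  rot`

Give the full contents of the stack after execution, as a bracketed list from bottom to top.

-9   : [-9]
-7   : [-9, -7]
dup  : [-9, -7, -7]
rot  : [-7, -7, -9]
drop : [-7, -7]
5    : [-7, -7, 5]
dup  : [-7, -7, 5, 5]
over : [-7, -7, 5, 5, 5]
+    : [-7, -7, 5, 10]
swap : [-7, -7, 10, 5]
swap : [-7, -7, 5, 10]
/    : [-7, -7, 0]
+    : [-7, -7]
over : [-7, -7, -7]
dup  : [-7, -7, -7, -7]
swap : [-7, -7, -7, -7]
rot  : [-7, -7, -7, -7]

[-7, -7, -7, -7]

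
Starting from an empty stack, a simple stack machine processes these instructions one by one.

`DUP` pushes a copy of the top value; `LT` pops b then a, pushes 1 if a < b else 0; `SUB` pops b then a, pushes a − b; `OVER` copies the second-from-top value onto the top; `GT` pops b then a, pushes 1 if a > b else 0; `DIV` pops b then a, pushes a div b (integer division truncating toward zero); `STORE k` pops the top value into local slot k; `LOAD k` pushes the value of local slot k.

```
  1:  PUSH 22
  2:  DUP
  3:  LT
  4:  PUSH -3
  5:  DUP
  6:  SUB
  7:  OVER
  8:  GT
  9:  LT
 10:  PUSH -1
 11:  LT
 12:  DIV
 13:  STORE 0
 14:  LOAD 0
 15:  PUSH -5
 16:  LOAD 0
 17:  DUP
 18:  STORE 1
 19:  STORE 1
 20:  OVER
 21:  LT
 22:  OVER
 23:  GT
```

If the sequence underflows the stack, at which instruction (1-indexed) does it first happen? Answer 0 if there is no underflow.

PUSH 22  22
DUP      22 22
LT       0
PUSH -3  0 -3
DUP      0 -3 -3
SUB      0 0
OVER     0 0 0
GT       0 0
LT       0
PUSH -1  0 -1
LT       0
DIV  — needs 2 operands, stack has 1 → underflow

12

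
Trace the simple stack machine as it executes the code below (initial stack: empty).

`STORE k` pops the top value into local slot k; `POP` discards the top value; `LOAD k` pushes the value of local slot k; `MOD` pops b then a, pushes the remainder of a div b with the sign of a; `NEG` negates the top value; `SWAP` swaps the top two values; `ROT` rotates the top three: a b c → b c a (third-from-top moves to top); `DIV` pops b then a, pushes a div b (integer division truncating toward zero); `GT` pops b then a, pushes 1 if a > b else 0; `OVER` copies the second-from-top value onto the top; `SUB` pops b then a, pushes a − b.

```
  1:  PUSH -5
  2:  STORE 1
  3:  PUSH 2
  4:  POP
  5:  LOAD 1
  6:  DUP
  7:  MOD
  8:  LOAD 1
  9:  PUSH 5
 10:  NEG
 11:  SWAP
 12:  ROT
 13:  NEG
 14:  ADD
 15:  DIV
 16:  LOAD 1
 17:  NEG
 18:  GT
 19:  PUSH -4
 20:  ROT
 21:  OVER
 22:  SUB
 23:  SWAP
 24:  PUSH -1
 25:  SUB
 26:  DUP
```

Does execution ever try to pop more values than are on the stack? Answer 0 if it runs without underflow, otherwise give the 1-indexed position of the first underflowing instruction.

PUSH -5 → [-5]
STORE 1 → []
PUSH 2  → [2]
POP     → []
LOAD 1  → [-5]
DUP     → [-5, -5]
MOD     → [0]
LOAD 1  → [0, -5]
PUSH 5  → [0, -5, 5]
NEG     → [0, -5, -5]
SWAP    → [0, -5, -5]
ROT     → [-5, -5, 0]
NEG     → [-5, -5, 0]
ADD     → [-5, -5]
DIV     → [1]
LOAD 1  → [1, -5]
NEG     → [1, 5]
GT      → [0]
PUSH -4 → [0, -4]
ROT  — needs 3 operands, stack has 2 → underflow

20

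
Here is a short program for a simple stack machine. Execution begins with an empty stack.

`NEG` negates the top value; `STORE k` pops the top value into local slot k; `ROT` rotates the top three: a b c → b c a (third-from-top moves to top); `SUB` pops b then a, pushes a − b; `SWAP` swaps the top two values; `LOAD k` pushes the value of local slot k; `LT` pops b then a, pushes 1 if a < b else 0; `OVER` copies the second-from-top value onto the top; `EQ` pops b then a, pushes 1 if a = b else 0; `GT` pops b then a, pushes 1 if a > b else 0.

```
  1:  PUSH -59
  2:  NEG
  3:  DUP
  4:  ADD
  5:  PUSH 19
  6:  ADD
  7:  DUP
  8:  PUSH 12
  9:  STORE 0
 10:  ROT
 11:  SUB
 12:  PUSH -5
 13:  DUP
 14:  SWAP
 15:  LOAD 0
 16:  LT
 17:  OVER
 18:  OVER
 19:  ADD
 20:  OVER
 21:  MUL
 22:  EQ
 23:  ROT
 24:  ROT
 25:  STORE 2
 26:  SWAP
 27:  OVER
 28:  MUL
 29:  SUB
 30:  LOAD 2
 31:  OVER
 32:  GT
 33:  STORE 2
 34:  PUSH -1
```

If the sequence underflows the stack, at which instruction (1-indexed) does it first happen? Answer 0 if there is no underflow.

PUSH -59 -> [-59]
NEG      -> [59]
DUP      -> [59, 59]
ADD      -> [118]
PUSH 19  -> [118, 19]
ADD      -> [137]
DUP      -> [137, 137]
PUSH 12  -> [137, 137, 12]
STORE 0  -> [137, 137]
ROT  — needs 3 operands, stack has 2 → underflow

10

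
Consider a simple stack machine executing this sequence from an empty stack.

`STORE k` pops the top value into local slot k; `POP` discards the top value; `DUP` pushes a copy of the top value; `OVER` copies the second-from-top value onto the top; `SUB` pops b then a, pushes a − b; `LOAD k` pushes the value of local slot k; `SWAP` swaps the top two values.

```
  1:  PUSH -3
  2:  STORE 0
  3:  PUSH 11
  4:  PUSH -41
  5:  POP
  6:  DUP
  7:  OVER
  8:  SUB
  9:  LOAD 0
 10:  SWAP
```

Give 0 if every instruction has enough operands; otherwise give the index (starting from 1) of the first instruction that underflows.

PUSH -3  : [-3]
STORE 0  : []
PUSH 11  : [11]
PUSH -41 : [11, -41]
POP      : [11]
DUP      : [11, 11]
OVER     : [11, 11, 11]
SUB      : [11, 0]
LOAD 0   : [11, 0, -3]
SWAP     : [11, -3, 0]

0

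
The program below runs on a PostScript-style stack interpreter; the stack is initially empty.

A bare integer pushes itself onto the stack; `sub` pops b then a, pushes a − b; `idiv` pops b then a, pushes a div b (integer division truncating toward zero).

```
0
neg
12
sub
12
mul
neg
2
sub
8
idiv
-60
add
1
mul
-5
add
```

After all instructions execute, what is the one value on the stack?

-48

0    : 0
neg  : 0
12   : 0 12
sub  : -12
12   : -12 12
mul  : -144
neg  : 144
2    : 144 2
sub  : 142
8    : 142 8
idiv : 17
-60  : 17 -60
add  : -43
1    : -43 1
mul  : -43
-5   : -43 -5
add  : -48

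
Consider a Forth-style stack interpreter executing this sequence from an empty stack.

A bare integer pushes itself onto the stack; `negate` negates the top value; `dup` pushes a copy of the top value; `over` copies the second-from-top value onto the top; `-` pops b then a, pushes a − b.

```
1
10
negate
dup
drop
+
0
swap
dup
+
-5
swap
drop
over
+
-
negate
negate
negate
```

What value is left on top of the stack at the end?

-5

1      : 1
10     : 1 10
negate : 1 -10
dup    : 1 -10 -10
drop   : 1 -10
+      : -9
0      : -9 0
swap   : 0 -9
dup    : 0 -9 -9
+      : 0 -18
-5     : 0 -18 -5
swap   : 0 -5 -18
drop   : 0 -5
over   : 0 -5 0
+      : 0 -5
-      : 5
negate : -5
negate : 5
negate : -5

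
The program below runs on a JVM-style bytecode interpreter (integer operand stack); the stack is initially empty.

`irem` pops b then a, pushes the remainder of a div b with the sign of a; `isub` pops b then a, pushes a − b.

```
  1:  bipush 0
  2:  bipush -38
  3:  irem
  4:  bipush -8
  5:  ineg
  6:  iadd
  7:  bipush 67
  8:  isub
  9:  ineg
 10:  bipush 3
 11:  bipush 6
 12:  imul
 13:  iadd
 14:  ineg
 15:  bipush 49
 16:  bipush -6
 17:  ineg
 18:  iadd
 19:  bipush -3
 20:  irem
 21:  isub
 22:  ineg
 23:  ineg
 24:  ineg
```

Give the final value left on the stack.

78

bipush 0   : 0
bipush -38 : 0 -38
irem       : 0
bipush -8  : 0 -8
ineg       : 0 8
iadd       : 8
bipush 67  : 8 67
isub       : -59
ineg       : 59
bipush 3   : 59 3
bipush 6   : 59 3 6
imul       : 59 18
iadd       : 77
ineg       : -77
bipush 49  : -77 49
bipush -6  : -77 49 -6
ineg       : -77 49 6
iadd       : -77 55
bipush -3  : -77 55 -3
irem       : -77 1
isub       : -78
ineg       : 78
ineg       : -78
ineg       : 78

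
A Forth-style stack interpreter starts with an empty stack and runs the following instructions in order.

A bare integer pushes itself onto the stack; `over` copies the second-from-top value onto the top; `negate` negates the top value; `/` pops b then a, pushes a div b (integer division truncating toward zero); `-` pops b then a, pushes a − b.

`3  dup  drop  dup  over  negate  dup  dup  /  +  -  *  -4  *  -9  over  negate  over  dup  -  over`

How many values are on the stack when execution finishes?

5

3      -> [3]
dup    -> [3, 3]
drop   -> [3]
dup    -> [3, 3]
over   -> [3, 3, 3]
negate -> [3, 3, -3]
dup    -> [3, 3, -3, -3]
dup    -> [3, 3, -3, -3, -3]
/      -> [3, 3, -3, 1]
+      -> [3, 3, -2]
-      -> [3, 5]
*      -> [15]
-4     -> [15, -4]
*      -> [-60]
-9     -> [-60, -9]
over   -> [-60, -9, -60]
negate -> [-60, -9, 60]
over   -> [-60, -9, 60, -9]
dup    -> [-60, -9, 60, -9, -9]
-      -> [-60, -9, 60, 0]
over   -> [-60, -9, 60, 0, 60]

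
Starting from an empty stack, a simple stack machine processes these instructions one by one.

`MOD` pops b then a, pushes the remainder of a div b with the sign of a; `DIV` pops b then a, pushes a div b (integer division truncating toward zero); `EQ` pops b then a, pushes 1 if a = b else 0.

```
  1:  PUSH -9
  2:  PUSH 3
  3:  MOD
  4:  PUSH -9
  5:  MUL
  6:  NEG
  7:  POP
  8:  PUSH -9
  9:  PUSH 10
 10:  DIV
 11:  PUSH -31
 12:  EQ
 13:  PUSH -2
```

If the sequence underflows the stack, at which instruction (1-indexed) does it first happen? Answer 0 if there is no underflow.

PUSH -9  : [-9]
PUSH 3   : [-9, 3]
MOD      : [0]
PUSH -9  : [0, -9]
MUL      : [0]
NEG      : [0]
POP      : []
PUSH -9  : [-9]
PUSH 10  : [-9, 10]
DIV      : [0]
PUSH -31 : [0, -31]
EQ       : [0]
PUSH -2  : [0, -2]

0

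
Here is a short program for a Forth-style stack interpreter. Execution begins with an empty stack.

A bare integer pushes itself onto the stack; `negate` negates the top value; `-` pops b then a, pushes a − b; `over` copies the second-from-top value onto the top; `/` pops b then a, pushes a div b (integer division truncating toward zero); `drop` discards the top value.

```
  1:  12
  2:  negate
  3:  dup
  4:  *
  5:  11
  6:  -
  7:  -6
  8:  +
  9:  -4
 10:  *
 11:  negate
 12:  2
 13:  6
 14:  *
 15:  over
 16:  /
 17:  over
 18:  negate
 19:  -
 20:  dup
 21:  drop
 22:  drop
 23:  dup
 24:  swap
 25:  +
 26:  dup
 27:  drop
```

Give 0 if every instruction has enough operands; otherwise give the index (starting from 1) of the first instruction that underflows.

12      12
negate  -12
dup     -12 -12
*       144
11      144 11
-       133
-6      133 -6
+       127
-4      127 -4
*       -508
negate  508
2       508 2
6       508 2 6
*       508 12
over    508 12 508
/       508 0
over    508 0 508
negate  508 0 -508
-       508 508
dup     508 508 508
drop    508 508
drop    508
dup     508 508
swap    508 508
+       1016
dup     1016 1016
drop    1016

0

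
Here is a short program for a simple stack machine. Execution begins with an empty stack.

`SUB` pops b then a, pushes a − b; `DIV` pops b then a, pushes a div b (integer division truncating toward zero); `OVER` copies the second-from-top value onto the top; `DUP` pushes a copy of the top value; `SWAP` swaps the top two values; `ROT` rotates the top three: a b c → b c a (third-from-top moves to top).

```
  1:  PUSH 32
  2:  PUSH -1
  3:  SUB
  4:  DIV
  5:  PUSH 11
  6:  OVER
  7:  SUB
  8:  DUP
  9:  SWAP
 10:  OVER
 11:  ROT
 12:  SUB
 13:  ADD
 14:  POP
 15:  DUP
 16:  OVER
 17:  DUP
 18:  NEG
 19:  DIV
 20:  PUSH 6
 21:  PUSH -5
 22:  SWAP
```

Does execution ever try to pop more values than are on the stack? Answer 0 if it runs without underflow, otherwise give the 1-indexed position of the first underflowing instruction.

PUSH 32 → 32
PUSH -1 → 32 -1
SUB     → 33
DIV  — needs 2 operands, stack has 1 → underflow

4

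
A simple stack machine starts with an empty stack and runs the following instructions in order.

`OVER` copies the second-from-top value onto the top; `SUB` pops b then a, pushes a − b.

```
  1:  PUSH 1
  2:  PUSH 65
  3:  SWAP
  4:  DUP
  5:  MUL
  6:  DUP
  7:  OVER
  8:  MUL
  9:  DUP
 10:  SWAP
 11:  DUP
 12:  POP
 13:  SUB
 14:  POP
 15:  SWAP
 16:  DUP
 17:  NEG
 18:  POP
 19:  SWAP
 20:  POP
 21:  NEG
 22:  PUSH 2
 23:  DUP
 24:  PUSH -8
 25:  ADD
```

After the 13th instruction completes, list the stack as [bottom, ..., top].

[65, 1, 0]

PUSH 1  → 1
PUSH 65 → 1 65
SWAP    → 65 1
DUP     → 65 1 1
MUL     → 65 1
DUP     → 65 1 1
OVER    → 65 1 1 1
MUL     → 65 1 1
DUP     → 65 1 1 1
SWAP    → 65 1 1 1
DUP     → 65 1 1 1 1
POP     → 65 1 1 1
SUB     → 65 1 0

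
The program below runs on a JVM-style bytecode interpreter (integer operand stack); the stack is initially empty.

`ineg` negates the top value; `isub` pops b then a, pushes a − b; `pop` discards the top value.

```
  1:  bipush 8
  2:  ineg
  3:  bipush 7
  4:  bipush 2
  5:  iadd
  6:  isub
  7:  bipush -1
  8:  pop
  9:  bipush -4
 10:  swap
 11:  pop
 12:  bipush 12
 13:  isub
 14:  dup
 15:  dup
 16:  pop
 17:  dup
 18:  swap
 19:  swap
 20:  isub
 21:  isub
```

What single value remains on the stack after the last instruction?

-16

bipush 8  : [8]
ineg      : [-8]
bipush 7  : [-8, 7]
bipush 2  : [-8, 7, 2]
iadd      : [-8, 9]
isub      : [-17]
bipush -1 : [-17, -1]
pop       : [-17]
bipush -4 : [-17, -4]
swap      : [-4, -17]
pop       : [-4]
bipush 12 : [-4, 12]
isub      : [-16]
dup       : [-16, -16]
dup       : [-16, -16, -16]
pop       : [-16, -16]
dup       : [-16, -16, -16]
swap      : [-16, -16, -16]
swap      : [-16, -16, -16]
isub      : [-16, 0]
isub      : [-16]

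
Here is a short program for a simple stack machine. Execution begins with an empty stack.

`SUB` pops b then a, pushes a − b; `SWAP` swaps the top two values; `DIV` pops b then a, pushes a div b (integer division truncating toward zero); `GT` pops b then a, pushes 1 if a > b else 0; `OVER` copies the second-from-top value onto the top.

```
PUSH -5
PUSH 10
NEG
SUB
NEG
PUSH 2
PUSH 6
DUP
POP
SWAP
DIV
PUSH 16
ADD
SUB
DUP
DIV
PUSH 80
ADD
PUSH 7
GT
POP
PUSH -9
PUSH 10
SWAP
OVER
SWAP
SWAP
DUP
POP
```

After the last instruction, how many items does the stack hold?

PUSH -5 → [-5]
PUSH 10 → [-5, 10]
NEG     → [-5, -10]
SUB     → [5]
NEG     → [-5]
PUSH 2  → [-5, 2]
PUSH 6  → [-5, 2, 6]
DUP     → [-5, 2, 6, 6]
POP     → [-5, 2, 6]
SWAP    → [-5, 6, 2]
DIV     → [-5, 3]
PUSH 16 → [-5, 3, 16]
ADD     → [-5, 19]
SUB     → [-24]
DUP     → [-24, -24]
DIV     → [1]
PUSH 80 → [1, 80]
ADD     → [81]
PUSH 7  → [81, 7]
GT      → [1]
POP     → []
PUSH -9 → [-9]
PUSH 10 → [-9, 10]
SWAP    → [10, -9]
OVER    → [10, -9, 10]
SWAP    → [10, 10, -9]
SWAP    → [10, -9, 10]
DUP     → [10, -9, 10, 10]
POP     → [10, -9, 10]

3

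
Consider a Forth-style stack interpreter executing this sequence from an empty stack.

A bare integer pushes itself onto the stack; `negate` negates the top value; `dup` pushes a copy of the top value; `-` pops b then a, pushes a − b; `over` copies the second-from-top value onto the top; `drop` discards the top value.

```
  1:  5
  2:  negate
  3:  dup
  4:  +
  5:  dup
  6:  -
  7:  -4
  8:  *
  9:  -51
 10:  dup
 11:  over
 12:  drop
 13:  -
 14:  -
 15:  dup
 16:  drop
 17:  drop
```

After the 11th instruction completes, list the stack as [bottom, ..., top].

5      : [5]
negate : [-5]
dup    : [-5, -5]
+      : [-10]
dup    : [-10, -10]
-      : [0]
-4     : [0, -4]
*      : [0]
-51    : [0, -51]
dup    : [0, -51, -51]
over   : [0, -51, -51, -51]

[0, -51, -51, -51]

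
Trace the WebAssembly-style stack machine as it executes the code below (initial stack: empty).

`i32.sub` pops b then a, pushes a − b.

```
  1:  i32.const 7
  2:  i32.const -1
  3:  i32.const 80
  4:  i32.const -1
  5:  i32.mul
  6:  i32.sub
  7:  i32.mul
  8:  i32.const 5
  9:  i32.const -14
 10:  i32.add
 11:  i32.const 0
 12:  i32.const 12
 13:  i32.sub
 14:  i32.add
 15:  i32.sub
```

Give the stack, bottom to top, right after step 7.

i32.const 7  -> 7
i32.const -1 -> 7 -1
i32.const 80 -> 7 -1 80
i32.const -1 -> 7 -1 80 -1
i32.mul      -> 7 -1 -80
i32.sub      -> 7 79
i32.mul      -> 553

[553]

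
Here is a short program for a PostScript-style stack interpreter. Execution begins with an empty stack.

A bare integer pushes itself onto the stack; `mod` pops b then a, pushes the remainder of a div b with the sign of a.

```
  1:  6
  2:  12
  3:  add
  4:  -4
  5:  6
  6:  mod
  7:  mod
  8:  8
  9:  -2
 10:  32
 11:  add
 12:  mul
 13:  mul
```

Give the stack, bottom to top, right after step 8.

6   -> [6]
12  -> [6, 12]
add -> [18]
-4  -> [18, -4]
6   -> [18, -4, 6]
mod -> [18, -4]
mod -> [2]
8   -> [2, 8]

[2, 8]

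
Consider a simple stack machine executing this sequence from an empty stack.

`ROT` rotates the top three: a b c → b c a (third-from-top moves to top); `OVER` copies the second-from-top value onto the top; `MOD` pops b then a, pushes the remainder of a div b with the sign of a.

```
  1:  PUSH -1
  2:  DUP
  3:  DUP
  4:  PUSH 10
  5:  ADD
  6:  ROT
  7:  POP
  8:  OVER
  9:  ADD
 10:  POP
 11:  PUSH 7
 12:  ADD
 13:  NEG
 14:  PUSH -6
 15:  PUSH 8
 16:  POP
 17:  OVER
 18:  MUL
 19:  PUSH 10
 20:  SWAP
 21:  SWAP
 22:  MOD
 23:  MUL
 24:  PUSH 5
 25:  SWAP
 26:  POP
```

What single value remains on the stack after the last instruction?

PUSH -1 → [-1]
DUP     → [-1, -1]
DUP     → [-1, -1, -1]
PUSH 10 → [-1, -1, -1, 10]
ADD     → [-1, -1, 9]
ROT     → [-1, 9, -1]
POP     → [-1, 9]
OVER    → [-1, 9, -1]
ADD     → [-1, 8]
POP     → [-1]
PUSH 7  → [-1, 7]
ADD     → [6]
NEG     → [-6]
PUSH -6 → [-6, -6]
PUSH 8  → [-6, -6, 8]
POP     → [-6, -6]
OVER    → [-6, -6, -6]
MUL     → [-6, 36]
PUSH 10 → [-6, 36, 10]
SWAP    → [-6, 10, 36]
SWAP    → [-6, 36, 10]
MOD     → [-6, 6]
MUL     → [-36]
PUSH 5  → [-36, 5]
SWAP    → [5, -36]
POP     → [5]

5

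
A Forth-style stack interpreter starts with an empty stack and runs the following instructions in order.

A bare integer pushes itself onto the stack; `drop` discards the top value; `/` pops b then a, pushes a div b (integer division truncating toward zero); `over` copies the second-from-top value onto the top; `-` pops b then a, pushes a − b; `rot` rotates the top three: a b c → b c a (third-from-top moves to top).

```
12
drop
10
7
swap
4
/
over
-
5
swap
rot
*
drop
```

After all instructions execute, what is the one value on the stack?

12    [12]
drop  []
10    [10]
7     [10, 7]
swap  [7, 10]
4     [7, 10, 4]
/     [7, 2]
over  [7, 2, 7]
-     [7, -5]
5     [7, -5, 5]
swap  [7, 5, -5]
rot   [5, -5, 7]
*     [5, -35]
drop  [5]

5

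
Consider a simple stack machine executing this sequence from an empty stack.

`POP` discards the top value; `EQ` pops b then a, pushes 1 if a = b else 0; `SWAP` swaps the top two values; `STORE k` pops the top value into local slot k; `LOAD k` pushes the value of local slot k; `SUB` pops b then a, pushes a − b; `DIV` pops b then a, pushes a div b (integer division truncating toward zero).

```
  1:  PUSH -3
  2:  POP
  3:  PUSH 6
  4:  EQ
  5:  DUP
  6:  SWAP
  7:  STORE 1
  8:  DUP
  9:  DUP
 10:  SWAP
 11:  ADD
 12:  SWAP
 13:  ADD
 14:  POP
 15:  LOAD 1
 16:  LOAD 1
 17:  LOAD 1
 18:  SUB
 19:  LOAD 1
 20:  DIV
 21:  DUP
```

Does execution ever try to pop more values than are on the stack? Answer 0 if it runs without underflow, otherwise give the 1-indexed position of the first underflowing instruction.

4

PUSH -3 → -3
POP     → (empty)
PUSH 6  → 6
EQ  — needs 2 operands, stack has 1 → underflow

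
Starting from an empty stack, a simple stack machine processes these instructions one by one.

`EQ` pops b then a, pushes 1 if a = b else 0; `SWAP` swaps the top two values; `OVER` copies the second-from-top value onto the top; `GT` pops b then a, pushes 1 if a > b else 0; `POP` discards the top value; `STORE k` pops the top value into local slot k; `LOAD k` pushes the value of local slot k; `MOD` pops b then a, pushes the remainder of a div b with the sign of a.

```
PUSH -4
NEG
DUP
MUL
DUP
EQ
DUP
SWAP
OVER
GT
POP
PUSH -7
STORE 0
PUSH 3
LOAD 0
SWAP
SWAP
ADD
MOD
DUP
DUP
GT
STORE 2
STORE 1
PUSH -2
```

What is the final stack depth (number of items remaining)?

1

PUSH -4  -4
NEG      4
DUP      4 4
MUL      16
DUP      16 16
EQ       1
DUP      1 1
SWAP     1 1
OVER     1 1 1
GT       1 0
POP      1
PUSH -7  1 -7
STORE 0  1
PUSH 3   1 3
LOAD 0   1 3 -7
SWAP     1 -7 3
SWAP     1 3 -7
ADD      1 -4
MOD      1
DUP      1 1
DUP      1 1 1
GT       1 0
STORE 2  1
STORE 1  (empty)
PUSH -2  -2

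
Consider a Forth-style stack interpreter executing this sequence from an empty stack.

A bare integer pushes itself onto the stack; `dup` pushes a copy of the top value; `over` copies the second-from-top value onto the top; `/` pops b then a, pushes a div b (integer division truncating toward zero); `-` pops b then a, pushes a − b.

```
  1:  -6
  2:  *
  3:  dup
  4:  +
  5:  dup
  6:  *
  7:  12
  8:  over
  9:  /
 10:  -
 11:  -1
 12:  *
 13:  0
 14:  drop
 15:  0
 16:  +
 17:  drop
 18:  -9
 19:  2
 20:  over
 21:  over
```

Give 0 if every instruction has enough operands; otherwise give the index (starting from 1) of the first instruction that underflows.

-6 → -6
*  — needs 2 operands, stack has 1 → underflow

2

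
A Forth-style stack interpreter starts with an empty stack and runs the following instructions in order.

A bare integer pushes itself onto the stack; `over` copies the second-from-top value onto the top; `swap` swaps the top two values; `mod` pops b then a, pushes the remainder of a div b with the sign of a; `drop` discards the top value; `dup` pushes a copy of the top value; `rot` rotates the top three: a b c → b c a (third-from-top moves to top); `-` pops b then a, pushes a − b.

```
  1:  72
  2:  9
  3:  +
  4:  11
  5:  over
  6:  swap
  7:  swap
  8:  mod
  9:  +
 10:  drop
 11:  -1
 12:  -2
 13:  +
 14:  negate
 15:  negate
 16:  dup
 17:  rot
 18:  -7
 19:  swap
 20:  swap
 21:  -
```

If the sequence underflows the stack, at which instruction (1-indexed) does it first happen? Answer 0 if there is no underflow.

72      [72]
9       [72, 9]
+       [81]
11      [81, 11]
over    [81, 11, 81]
swap    [81, 81, 11]
swap    [81, 11, 81]
mod     [81, 11]
+       [92]
drop    []
-1      [-1]
-2      [-1, -2]
+       [-3]
negate  [3]
negate  [-3]
dup     [-3, -3]
rot  — needs 3 operands, stack has 2 → underflow

17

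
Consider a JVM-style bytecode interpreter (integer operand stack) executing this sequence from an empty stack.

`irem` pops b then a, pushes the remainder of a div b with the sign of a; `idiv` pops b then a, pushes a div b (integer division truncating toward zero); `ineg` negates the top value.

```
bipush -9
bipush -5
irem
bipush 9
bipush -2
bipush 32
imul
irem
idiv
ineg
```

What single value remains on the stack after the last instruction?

bipush -9 → -9
bipush -5 → -9 -5
irem      → -4
bipush 9  → -4 9
bipush -2 → -4 9 -2
bipush 32 → -4 9 -2 32
imul      → -4 9 -64
irem      → -4 9
idiv      → 0
ineg      → 0

0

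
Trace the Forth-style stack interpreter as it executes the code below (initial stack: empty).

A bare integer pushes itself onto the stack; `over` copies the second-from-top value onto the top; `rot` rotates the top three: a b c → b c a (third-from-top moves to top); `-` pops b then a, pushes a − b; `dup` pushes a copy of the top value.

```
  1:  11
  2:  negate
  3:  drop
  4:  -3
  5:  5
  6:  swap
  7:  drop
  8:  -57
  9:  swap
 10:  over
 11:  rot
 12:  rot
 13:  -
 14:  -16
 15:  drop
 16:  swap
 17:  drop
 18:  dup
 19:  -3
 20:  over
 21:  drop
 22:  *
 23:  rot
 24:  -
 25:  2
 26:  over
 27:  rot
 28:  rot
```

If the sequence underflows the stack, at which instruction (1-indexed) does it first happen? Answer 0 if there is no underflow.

11     -> 11
negate -> -11
drop   -> (empty)
-3     -> -3
5      -> -3 5
swap   -> 5 -3
drop   -> 5
-57    -> 5 -57
swap   -> -57 5
over   -> -57 5 -57
rot    -> 5 -57 -57
rot    -> -57 -57 5
-      -> -57 -62
-16    -> -57 -62 -16
drop   -> -57 -62
swap   -> -62 -57
drop   -> -62
dup    -> -62 -62
-3     -> -62 -62 -3
over   -> -62 -62 -3 -62
drop   -> -62 -62 -3
*      -> -62 186
rot  — needs 3 operands, stack has 2 → underflow

23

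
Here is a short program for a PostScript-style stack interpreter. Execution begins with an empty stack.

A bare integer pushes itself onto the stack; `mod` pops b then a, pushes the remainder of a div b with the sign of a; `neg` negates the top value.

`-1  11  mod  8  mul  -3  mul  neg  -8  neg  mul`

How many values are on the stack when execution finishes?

1

-1   -1
11   -1 11
mod  -1
8    -1 8
mul  -8
-3   -8 -3
mul  24
neg  -24
-8   -24 -8
neg  -24 8
mul  -192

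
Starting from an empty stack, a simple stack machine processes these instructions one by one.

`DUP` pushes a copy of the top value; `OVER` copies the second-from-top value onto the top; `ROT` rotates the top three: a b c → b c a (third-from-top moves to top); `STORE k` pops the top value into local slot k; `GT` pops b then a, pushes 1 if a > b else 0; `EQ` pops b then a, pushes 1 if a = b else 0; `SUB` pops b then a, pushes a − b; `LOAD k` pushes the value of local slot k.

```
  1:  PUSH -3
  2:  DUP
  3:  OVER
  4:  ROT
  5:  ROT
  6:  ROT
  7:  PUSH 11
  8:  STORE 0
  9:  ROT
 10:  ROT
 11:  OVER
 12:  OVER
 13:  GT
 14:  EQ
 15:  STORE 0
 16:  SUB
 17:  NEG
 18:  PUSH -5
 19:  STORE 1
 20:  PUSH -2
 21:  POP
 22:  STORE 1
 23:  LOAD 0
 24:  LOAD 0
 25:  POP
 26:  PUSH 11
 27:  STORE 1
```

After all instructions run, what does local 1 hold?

11

PUSH -3 → [-3]
DUP     → [-3, -3]
OVER    → [-3, -3, -3]
ROT     → [-3, -3, -3]
ROT     → [-3, -3, -3]
ROT     → [-3, -3, -3]
PUSH 11 → [-3, -3, -3, 11]
STORE 0 → [-3, -3, -3]
ROT     → [-3, -3, -3]
ROT     → [-3, -3, -3]
OVER    → [-3, -3, -3, -3]
OVER    → [-3, -3, -3, -3, -3]
GT      → [-3, -3, -3, 0]
EQ      → [-3, -3, 0]
STORE 0 → [-3, -3]
SUB     → [0]
NEG     → [0]
PUSH -5 → [0, -5]
STORE 1 → [0]
PUSH -2 → [0, -2]
POP     → [0]
STORE 1 → []
LOAD 0  → [0]
LOAD 0  → [0, 0]
POP     → [0]
PUSH 11 → [0, 11]
STORE 1 → [0]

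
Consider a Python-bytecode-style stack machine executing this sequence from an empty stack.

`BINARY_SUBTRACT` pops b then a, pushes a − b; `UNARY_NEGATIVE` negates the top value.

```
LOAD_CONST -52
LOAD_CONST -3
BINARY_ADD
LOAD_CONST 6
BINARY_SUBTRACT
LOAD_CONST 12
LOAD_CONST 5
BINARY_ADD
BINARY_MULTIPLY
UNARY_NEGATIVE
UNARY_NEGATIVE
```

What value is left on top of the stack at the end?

-1037

LOAD_CONST -52  → -52
LOAD_CONST -3   → -52 -3
BINARY_ADD      → -55
LOAD_CONST 6    → -55 6
BINARY_SUBTRACT → -61
LOAD_CONST 12   → -61 12
LOAD_CONST 5    → -61 12 5
BINARY_ADD      → -61 17
BINARY_MULTIPLY → -1037
UNARY_NEGATIVE  → 1037
UNARY_NEGATIVE  → -1037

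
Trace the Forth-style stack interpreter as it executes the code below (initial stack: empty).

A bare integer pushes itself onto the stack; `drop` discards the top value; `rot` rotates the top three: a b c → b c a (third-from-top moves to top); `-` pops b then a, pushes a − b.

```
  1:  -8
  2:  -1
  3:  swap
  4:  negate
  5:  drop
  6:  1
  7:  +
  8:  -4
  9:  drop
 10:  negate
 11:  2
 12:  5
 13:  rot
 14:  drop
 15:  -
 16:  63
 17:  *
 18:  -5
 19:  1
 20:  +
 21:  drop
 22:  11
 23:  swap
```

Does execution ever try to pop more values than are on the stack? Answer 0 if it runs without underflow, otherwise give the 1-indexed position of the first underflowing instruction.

-8     -> -8
-1     -> -8 -1
swap   -> -1 -8
negate -> -1 8
drop   -> -1
1      -> -1 1
+      -> 0
-4     -> 0 -4
drop   -> 0
negate -> 0
2      -> 0 2
5      -> 0 2 5
rot    -> 2 5 0
drop   -> 2 5
-      -> -3
63     -> -3 63
*      -> -189
-5     -> -189 -5
1      -> -189 -5 1
+      -> -189 -4
drop   -> -189
11     -> -189 11
swap   -> 11 -189

0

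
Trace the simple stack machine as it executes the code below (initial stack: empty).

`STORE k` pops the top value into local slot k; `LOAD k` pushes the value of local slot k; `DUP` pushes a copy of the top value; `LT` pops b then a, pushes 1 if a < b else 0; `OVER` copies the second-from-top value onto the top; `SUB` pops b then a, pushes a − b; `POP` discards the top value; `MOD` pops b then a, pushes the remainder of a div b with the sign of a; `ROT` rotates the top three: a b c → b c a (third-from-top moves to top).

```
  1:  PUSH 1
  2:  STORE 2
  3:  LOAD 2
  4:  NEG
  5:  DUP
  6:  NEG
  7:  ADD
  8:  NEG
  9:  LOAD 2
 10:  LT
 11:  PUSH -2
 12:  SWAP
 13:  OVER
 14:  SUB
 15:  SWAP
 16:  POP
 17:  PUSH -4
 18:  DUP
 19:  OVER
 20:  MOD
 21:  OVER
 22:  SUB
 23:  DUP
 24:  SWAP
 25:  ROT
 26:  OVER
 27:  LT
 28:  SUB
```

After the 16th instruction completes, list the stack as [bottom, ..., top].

[3]

PUSH 1  -> 1
STORE 2 -> (empty)
LOAD 2  -> 1
NEG     -> -1
DUP     -> -1 -1
NEG     -> -1 1
ADD     -> 0
NEG     -> 0
LOAD 2  -> 0 1
LT      -> 1
PUSH -2 -> 1 -2
SWAP    -> -2 1
OVER    -> -2 1 -2
SUB     -> -2 3
SWAP    -> 3 -2
POP     -> 3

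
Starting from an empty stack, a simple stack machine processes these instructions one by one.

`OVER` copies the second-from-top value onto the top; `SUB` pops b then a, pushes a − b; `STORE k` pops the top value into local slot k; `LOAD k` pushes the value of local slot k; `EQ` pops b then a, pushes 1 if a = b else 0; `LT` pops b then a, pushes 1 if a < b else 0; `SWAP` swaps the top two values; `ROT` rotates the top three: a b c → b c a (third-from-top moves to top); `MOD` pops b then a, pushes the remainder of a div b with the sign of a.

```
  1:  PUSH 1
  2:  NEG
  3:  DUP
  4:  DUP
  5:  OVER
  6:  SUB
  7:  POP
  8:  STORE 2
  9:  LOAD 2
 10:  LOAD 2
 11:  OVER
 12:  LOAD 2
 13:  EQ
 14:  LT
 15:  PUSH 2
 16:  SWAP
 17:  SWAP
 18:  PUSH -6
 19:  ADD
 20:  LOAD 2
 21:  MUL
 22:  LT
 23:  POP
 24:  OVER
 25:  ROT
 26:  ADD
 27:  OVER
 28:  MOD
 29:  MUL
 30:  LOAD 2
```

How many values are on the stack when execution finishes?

2

PUSH 1   1
NEG      -1
DUP      -1 -1
DUP      -1 -1 -1
OVER     -1 -1 -1 -1
SUB      -1 -1 0
POP      -1 -1
STORE 2  -1
LOAD 2   -1 -1
LOAD 2   -1 -1 -1
OVER     -1 -1 -1 -1
LOAD 2   -1 -1 -1 -1 -1
EQ       -1 -1 -1 1
LT       -1 -1 1
PUSH 2   -1 -1 1 2
SWAP     -1 -1 2 1
SWAP     -1 -1 1 2
PUSH -6  -1 -1 1 2 -6
ADD      -1 -1 1 -4
LOAD 2   -1 -1 1 -4 -1
MUL      -1 -1 1 4
LT       -1 -1 1
POP      -1 -1
OVER     -1 -1 -1
ROT      -1 -1 -1
ADD      -1 -2
OVER     -1 -2 -1
MOD      -1 0
MUL      0
LOAD 2   0 -1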